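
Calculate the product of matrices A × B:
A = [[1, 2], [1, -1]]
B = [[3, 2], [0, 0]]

Matrix multiplication:
C[0][0] = 1×3 + 2×0 = 3
C[0][1] = 1×2 + 2×0 = 2
C[1][0] = 1×3 + -1×0 = 3
C[1][1] = 1×2 + -1×0 = 2
Result: [[3, 2], [3, 2]]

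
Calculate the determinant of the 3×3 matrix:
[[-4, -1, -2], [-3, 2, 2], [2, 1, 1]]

Expansion along first row:
det = -4·det([[2,2],[1,1]]) - -1·det([[-3,2],[2,1]]) + -2·det([[-3,2],[2,1]])
    = -4·(2·1 - 2·1) - -1·(-3·1 - 2·2) + -2·(-3·1 - 2·2)
    = -4·0 - -1·-7 + -2·-7
    = 0 + -7 + 14 = 7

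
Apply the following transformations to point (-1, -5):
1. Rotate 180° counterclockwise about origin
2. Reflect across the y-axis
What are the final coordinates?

Step 1: Rotate 180° → (1, 5)
Step 2: Reflect across y-axis → (-1, 5)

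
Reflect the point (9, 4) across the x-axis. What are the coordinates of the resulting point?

Reflection across x-axis: (9, 4) → (9, -4)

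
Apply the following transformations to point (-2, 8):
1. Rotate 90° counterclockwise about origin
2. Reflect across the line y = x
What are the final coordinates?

Step 1: Rotate 90° → (-8, -2)
Step 2: Reflect across line y = x → (-2, -8)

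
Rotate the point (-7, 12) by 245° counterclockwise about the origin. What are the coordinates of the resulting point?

Rotation matrix for 245°: [[cos 245°, -sin 245°], [sin 245°, cos 245°]] ≈ [[-0.422618, 0.906308], [-0.906308, -0.422618]]
[[-0.422618, 0.906308], [-0.906308, -0.422618]] × [-7, 12]ᵀ ≈ [13.8340, 1.2727]ᵀ
Result: (13.8340, 1.2727)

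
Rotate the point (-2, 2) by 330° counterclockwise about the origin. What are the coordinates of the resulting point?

Rotation matrix for 330°: [[cos 330°, -sin 330°], [sin 330°, cos 330°]] ≈ [[0.866025, 0.500000], [-0.500000, 0.866025]]
[[0.866025, 0.500000], [-0.500000, 0.866025]] × [-2, 2]ᵀ ≈ [-0.7321, 2.7321]ᵀ
Result: (-0.7321, 2.7321)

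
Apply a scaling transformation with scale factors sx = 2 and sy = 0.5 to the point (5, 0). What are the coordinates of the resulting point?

Scaling matrix:
[[2, 0], [0, 0.50]]
Result: (5 × 2, 0 × 0.5) = (10, 0)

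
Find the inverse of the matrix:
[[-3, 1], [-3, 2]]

For [[a,b],[c,d]], inverse = (1/det)·[[d,-b],[-c,a]]
det = (-3)(2) - (1)(-3) = -6 - -3 = -3
Inverse = (1/-3)·[[2, -1], [3, -3]]
= [[-2/3, 1/3], [-1, 1]]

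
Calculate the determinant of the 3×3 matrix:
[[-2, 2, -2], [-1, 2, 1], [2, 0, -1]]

Expansion along first row:
det = -2·det([[2,1],[0,-1]]) - 2·det([[-1,1],[2,-1]]) + -2·det([[-1,2],[2,0]])
    = -2·(2·-1 - 1·0) - 2·(-1·-1 - 1·2) + -2·(-1·0 - 2·2)
    = -2·-2 - 2·-1 + -2·-4
    = 4 + 2 + 8 = 14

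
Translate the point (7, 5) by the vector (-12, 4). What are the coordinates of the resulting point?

Translation by (-12, 4) (homogeneous matrix [[1, 0, -12], [0, 1, 4], [0, 0, 1]]):
x' = 7 + -12 = -5
y' = 5 + 4 = 9
Result: (-5, 9)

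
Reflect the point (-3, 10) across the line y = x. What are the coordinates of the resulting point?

Reflection across line y = x: (-3, 10) → (10, -3)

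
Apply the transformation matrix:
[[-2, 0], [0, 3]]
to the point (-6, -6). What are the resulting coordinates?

Matrix multiplication:
[[-2, 0], [0, 3]] × [-6, -6]ᵀ
= [(-2)(-6) + (0)(-6), (0)(-6) + (3)(-6)]ᵀ
= [12, -18]ᵀ
Result: (12, -18)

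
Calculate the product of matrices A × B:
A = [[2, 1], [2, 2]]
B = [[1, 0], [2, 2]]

Matrix multiplication:
C[0][0] = 2×1 + 1×2 = 4
C[0][1] = 2×0 + 1×2 = 2
C[1][0] = 2×1 + 2×2 = 6
C[1][1] = 2×0 + 2×2 = 4
Result: [[4, 2], [6, 4]]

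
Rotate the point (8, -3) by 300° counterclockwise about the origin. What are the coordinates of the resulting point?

Rotation matrix for 300°: [[cos 300°, -sin 300°], [sin 300°, cos 300°]] ≈ [[0.500000, 0.866025], [-0.866025, 0.500000]]
[[0.500000, 0.866025], [-0.866025, 0.500000]] × [8, -3]ᵀ ≈ [1.4019, -8.4282]ᵀ
Result: (1.4019, -8.4282)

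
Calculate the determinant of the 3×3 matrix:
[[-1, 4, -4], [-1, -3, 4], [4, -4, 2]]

Expansion along first row:
det = -1·det([[-3,4],[-4,2]]) - 4·det([[-1,4],[4,2]]) + -4·det([[-1,-3],[4,-4]])
    = -1·(-3·2 - 4·-4) - 4·(-1·2 - 4·4) + -4·(-1·-4 - -3·4)
    = -1·10 - 4·-18 + -4·16
    = -10 + 72 + -64 = -2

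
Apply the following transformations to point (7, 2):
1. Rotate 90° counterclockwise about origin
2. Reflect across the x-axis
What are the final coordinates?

Step 1: Rotate 90° → (-2, 7)
Step 2: Reflect across x-axis → (-2, -7)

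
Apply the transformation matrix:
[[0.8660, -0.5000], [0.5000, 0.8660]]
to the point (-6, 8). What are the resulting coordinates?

Matrix multiplication:
[[0.8660, -0.5000], [0.5000, 0.8660]] × [-6, 8]ᵀ
= [(0.8660)(-6) + (-0.5000)(8), (0.5000)(-6) + (0.8660)(8)]ᵀ
= [-9.1960, 3.9280]ᵀ
Result: (-9.1960, 3.9280)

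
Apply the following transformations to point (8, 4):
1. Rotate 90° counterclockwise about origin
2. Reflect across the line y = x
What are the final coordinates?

Step 1: Rotate 90° → (-4, 8)
Step 2: Reflect across line y = x → (8, -4)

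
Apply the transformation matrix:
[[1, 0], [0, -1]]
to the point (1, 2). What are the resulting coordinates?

Matrix multiplication:
[[1, 0], [0, -1]] × [1, 2]ᵀ
= [(1)(1) + (0)(2), (0)(1) + (-1)(2)]ᵀ
= [1, -2]ᵀ
Result: (1, -2)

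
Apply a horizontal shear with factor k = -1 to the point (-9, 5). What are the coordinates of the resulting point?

Shear matrix for horizontal shear with factor k = -1:
[[1, -1], [0, 1]]
Result: (-9, 5) → (-14, 5)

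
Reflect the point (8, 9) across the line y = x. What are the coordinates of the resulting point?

Reflection across line y = x: (8, 9) → (9, 8)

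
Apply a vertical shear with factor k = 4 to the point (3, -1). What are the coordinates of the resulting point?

Shear matrix for vertical shear with factor k = 4:
[[1, 0], [4, 1]]
Result: (3, -1) → (3, 11)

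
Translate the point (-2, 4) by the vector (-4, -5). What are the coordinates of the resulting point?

Translation by (-4, -5) (homogeneous matrix [[1, 0, -4], [0, 1, -5], [0, 0, 1]]):
x' = -2 + -4 = -6
y' = 4 + -5 = -1
Result: (-6, -1)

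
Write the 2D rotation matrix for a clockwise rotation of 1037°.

Rotation matrix formula: [[cos θ, -sin θ], [sin θ, cos θ]]
A clockwise rotation by 1037° is equivalent to a counterclockwise rotation by -1037°.
For θ = -1037°:
cos(-1037°) = 0.7314
sin(-1037°) = 0.6820
Result: [[0.7314, -0.6820], [0.6820, 0.7314]]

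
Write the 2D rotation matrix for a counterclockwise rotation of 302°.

Rotation matrix formula: [[cos θ, -sin θ], [sin θ, cos θ]]
For θ = 302°:
cos(302°) = 0.5299
sin(302°) = -0.8480
Result: [[0.5299, 0.8480], [-0.8480, 0.5299]]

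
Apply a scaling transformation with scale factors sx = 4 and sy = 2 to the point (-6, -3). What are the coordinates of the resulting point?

Scaling matrix:
[[4, 0], [0, 2]]
Result: (-6 × 4, -3 × 2) = (-24, -6)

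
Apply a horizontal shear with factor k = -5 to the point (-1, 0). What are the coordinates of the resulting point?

Shear matrix for horizontal shear with factor k = -5:
[[1, -5], [0, 1]]
Result: (-1, 0) → (-1, 0)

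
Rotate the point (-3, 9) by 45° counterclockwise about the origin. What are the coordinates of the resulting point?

Rotation matrix for 45°: [[cos 45°, -sin 45°], [sin 45°, cos 45°]] ≈ [[0.707107, -0.707107], [0.707107, 0.707107]]
[[0.707107, -0.707107], [0.707107, 0.707107]] × [-3, 9]ᵀ ≈ [-8.4853, 4.2426]ᵀ
Result: (-8.4853, 4.2426)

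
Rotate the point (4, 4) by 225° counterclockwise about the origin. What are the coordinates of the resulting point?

Rotation matrix for 225°: [[cos 225°, -sin 225°], [sin 225°, cos 225°]] ≈ [[-0.707107, 0.707107], [-0.707107, -0.707107]]
[[-0.707107, 0.707107], [-0.707107, -0.707107]] × [4, 4]ᵀ ≈ [0, -5.6569]ᵀ
Result: (0, -5.6569)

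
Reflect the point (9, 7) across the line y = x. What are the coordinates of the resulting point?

Reflection across line y = x: (9, 7) → (7, 9)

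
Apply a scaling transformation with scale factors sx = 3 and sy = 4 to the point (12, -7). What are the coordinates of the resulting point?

Scaling matrix:
[[3, 0], [0, 4]]
Result: (12 × 3, -7 × 4) = (36, -28)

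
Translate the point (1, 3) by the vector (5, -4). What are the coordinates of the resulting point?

Translation by (5, -4) (homogeneous matrix [[1, 0, 5], [0, 1, -4], [0, 0, 1]]):
x' = 1 + 5 = 6
y' = 3 + -4 = -1
Result: (6, -1)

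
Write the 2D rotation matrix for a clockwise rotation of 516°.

Rotation matrix formula: [[cos θ, -sin θ], [sin θ, cos θ]]
A clockwise rotation by 516° is equivalent to a counterclockwise rotation by -516°.
For θ = -516°:
cos(-516°) = -0.9135
sin(-516°) = -0.4067
Result: [[-0.9135, 0.4067], [-0.4067, -0.9135]]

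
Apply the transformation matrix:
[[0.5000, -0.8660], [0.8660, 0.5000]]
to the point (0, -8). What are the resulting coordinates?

Matrix multiplication:
[[0.5000, -0.8660], [0.8660, 0.5000]] × [0, -8]ᵀ
= [(0.5000)(0) + (-0.8660)(-8), (0.8660)(0) + (0.5000)(-8)]ᵀ
= [6.9280, -4]ᵀ
Result: (6.9280, -4)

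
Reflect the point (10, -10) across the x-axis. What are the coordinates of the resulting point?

Reflection across x-axis: (10, -10) → (10, 10)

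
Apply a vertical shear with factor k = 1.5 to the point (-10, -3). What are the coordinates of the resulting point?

Shear matrix for vertical shear with factor k = 1.5:
[[1, 0], [1.50, 1]]
Result: (-10, -3) → (-10, -18)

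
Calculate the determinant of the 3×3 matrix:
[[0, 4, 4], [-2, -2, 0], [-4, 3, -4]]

Expansion along first row:
det = 0·det([[-2,0],[3,-4]]) - 4·det([[-2,0],[-4,-4]]) + 4·det([[-2,-2],[-4,3]])
    = 0·(-2·-4 - 0·3) - 4·(-2·-4 - 0·-4) + 4·(-2·3 - -2·-4)
    = 0·8 - 4·8 + 4·-14
    = 0 + -32 + -56 = -88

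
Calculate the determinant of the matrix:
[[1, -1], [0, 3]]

For a 2×2 matrix [[a, b], [c, d]], det = ad - bc
det = (1)(3) - (-1)(0) = 3 - 0 = 3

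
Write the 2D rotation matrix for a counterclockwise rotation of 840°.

Rotation matrix formula: [[cos θ, -sin θ], [sin θ, cos θ]]
For θ = 840°:
cos(840°) = -1/2
sin(840°) = √3/2
Result: [[-1/2, -√3/2], [√3/2, -1/2]]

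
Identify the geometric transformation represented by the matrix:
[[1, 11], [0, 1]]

This matrix represents: horizontal shear with factor 11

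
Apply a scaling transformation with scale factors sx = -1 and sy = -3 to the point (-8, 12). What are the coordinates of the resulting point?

Scaling matrix:
[[-1, 0], [0, -3]]
Result: (-8 × -1, 12 × -3) = (8, -36)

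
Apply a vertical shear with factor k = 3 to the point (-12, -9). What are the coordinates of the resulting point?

Shear matrix for vertical shear with factor k = 3:
[[1, 0], [3, 1]]
Result: (-12, -9) → (-12, -45)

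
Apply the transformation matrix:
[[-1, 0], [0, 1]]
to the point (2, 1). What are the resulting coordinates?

Matrix multiplication:
[[-1, 0], [0, 1]] × [2, 1]ᵀ
= [(-1)(2) + (0)(1), (0)(2) + (1)(1)]ᵀ
= [-2, 1]ᵀ
Result: (-2, 1)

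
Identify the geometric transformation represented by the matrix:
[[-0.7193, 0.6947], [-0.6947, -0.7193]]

This matrix represents: rotation by 224° counterclockwise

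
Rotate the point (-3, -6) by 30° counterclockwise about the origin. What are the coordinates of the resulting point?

Rotation matrix for 30°: [[cos 30°, -sin 30°], [sin 30°, cos 30°]] ≈ [[0.866025, -0.500000], [0.500000, 0.866025]]
[[0.866025, -0.500000], [0.500000, 0.866025]] × [-3, -6]ᵀ ≈ [0.4019, -6.6962]ᵀ
Result: (0.4019, -6.6962)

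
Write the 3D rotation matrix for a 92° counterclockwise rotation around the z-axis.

Rotation matrix for counterclockwise 92° around z-axis:
cos(92°) = -0.0349, sin(92°) = 0.9994
Result: [[-0.0349, -0.9994, 0], [0.9994, -0.0349, 0], [0, 0, 1]]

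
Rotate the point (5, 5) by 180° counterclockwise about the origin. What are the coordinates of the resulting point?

Rotation matrix for 180°: [[cos 180°, -sin 180°], [sin 180°, cos 180°]] = [[-1, 0], [0, -1]]
[[-1, 0], [0, -1]] × [5, 5]ᵀ = [-5, -5]ᵀ
Result: (-5, -5)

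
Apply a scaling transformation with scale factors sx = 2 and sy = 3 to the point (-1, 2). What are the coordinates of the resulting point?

Scaling matrix:
[[2, 0], [0, 3]]
Result: (-1 × 2, 2 × 3) = (-2, 6)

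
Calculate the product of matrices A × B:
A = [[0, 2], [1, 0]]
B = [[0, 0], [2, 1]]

Matrix multiplication:
C[0][0] = 0×0 + 2×2 = 4
C[0][1] = 0×0 + 2×1 = 2
C[1][0] = 1×0 + 0×2 = 0
C[1][1] = 1×0 + 0×1 = 0
Result: [[4, 2], [0, 0]]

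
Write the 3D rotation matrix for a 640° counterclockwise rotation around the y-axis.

Rotation matrix for counterclockwise 640° around y-axis:
cos(640°) = 0.1736, sin(640°) = -0.9848
Result: [[0.1736, 0, -0.9848], [0, 1, 0], [0.9848, 0, 0.1736]]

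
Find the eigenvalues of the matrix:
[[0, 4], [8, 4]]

Characteristic equation: det(A - λI) = 0
λ² - (trace)λ + (det) = 0
trace = 0 + 4 = 4, det = (0)(4) - (4)(8) = -32
λ² - (4)λ + (-32) = 0
λ = (4 ± √((4)² - 4·(-32))) / 2 = (4 ± √144) / 2
Solving: λ = -4, 8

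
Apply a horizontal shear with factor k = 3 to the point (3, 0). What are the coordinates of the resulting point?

Shear matrix for horizontal shear with factor k = 3:
[[1, 3], [0, 1]]
Result: (3, 0) → (3, 0)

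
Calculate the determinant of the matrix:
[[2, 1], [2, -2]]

For a 2×2 matrix [[a, b], [c, d]], det = ad - bc
det = (2)(-2) - (1)(2) = -4 - 2 = -6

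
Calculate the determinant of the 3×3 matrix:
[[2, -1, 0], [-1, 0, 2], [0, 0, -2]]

Expansion along first row:
det = 2·det([[0,2],[0,-2]]) - -1·det([[-1,2],[0,-2]]) + 0·det([[-1,0],[0,0]])
    = 2·(0·-2 - 2·0) - -1·(-1·-2 - 2·0) + 0·(-1·0 - 0·0)
    = 2·0 - -1·2 + 0·0
    = 0 + 2 + 0 = 2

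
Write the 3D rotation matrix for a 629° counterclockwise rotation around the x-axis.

Rotation matrix for counterclockwise 629° around x-axis:
cos(629°) = -0.0175, sin(629°) = -0.9998
Result: [[1, 0, 0], [0, -0.0175, 0.9998], [0, -0.9998, -0.0175]]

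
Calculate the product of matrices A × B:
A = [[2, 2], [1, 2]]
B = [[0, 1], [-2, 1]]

Matrix multiplication:
C[0][0] = 2×0 + 2×-2 = -4
C[0][1] = 2×1 + 2×1 = 4
C[1][0] = 1×0 + 2×-2 = -4
C[1][1] = 1×1 + 2×1 = 3
Result: [[-4, 4], [-4, 3]]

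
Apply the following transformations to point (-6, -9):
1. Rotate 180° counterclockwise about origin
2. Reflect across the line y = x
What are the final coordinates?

Step 1: Rotate 180° → (6, 9)
Step 2: Reflect across line y = x → (9, 6)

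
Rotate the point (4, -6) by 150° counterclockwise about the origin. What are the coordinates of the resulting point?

Rotation matrix for 150°: [[cos 150°, -sin 150°], [sin 150°, cos 150°]] ≈ [[-0.866025, -0.500000], [0.500000, -0.866025]]
[[-0.866025, -0.500000], [0.500000, -0.866025]] × [4, -6]ᵀ ≈ [-0.4641, 7.1962]ᵀ
Result: (-0.4641, 7.1962)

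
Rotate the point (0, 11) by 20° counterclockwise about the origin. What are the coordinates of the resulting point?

Rotation matrix for 20°: [[cos 20°, -sin 20°], [sin 20°, cos 20°]] ≈ [[0.939693, -0.342020], [0.342020, 0.939693]]
[[0.939693, -0.342020], [0.342020, 0.939693]] × [0, 11]ᵀ ≈ [-3.7622, 10.3366]ᵀ
Result: (-3.7622, 10.3366)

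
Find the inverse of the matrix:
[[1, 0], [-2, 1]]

For [[a,b],[c,d]], inverse = (1/det)·[[d,-b],[-c,a]]
det = (1)(1) - (0)(-2) = 1 - 0 = 1
Inverse = [[1, 0], [2, 1]]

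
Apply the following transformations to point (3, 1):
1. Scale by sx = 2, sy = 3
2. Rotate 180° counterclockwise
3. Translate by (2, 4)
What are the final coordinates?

Step 1: Scale → (6, 3)
Step 2: Rotate 180° → (-6, -3)
Step 3: Translate → (-4, 1)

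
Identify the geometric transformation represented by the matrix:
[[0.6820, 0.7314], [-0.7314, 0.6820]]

This matrix represents: rotation by 313° counterclockwise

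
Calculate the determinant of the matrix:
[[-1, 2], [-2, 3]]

For a 2×2 matrix [[a, b], [c, d]], det = ad - bc
det = (-1)(3) - (2)(-2) = -3 - -4 = 1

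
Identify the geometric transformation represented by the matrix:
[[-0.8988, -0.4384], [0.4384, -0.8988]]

This matrix represents: rotation by 154° counterclockwise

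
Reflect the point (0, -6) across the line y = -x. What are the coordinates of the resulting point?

Reflection across line y = -x: (0, -6) → (6, 0)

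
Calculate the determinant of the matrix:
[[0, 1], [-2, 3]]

For a 2×2 matrix [[a, b], [c, d]], det = ad - bc
det = (0)(3) - (1)(-2) = 0 - -2 = 2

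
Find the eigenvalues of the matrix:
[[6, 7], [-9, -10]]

Characteristic equation: det(A - λI) = 0
λ² - (trace)λ + (det) = 0
trace = 6 + -10 = -4, det = (6)(-10) - (7)(-9) = 3
λ² - (-4)λ + (3) = 0
λ = (-4 ± √((-4)² - 4·(3))) / 2 = (-4 ± √4) / 2
Solving: λ = -3, -1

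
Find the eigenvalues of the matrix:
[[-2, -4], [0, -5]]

Characteristic equation: det(A - λI) = 0
λ² - (trace)λ + (det) = 0
trace = -2 + -5 = -7, det = (-2)(-5) - (-4)(0) = 10
λ² - (-7)λ + (10) = 0
λ = (-7 ± √((-7)² - 4·(10))) / 2 = (-7 ± √9) / 2
Solving: λ = -5, -2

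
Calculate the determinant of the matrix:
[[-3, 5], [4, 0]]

For a 2×2 matrix [[a, b], [c, d]], det = ad - bc
det = (-3)(0) - (5)(4) = 0 - 20 = -20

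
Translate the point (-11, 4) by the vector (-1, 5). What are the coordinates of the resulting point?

Translation by (-1, 5) (homogeneous matrix [[1, 0, -1], [0, 1, 5], [0, 0, 1]]):
x' = -11 + -1 = -12
y' = 4 + 5 = 9
Result: (-12, 9)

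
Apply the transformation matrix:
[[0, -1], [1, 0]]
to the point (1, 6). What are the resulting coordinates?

Matrix multiplication:
[[0, -1], [1, 0]] × [1, 6]ᵀ
= [(0)(1) + (-1)(6), (1)(1) + (0)(6)]ᵀ
= [-6, 1]ᵀ
Result: (-6, 1)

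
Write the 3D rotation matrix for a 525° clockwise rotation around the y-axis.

Rotation matrix for clockwise 525° around y-axis:
A clockwise rotation by 525° is a counterclockwise rotation by -525°.
cos(-525°) = -0.9659, sin(-525°) = -0.2588
Result: [[-0.9659, 0, -0.2588], [0, 1, 0], [0.2588, 0, -0.9659]]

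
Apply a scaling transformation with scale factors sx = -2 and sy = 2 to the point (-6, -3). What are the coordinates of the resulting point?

Scaling matrix:
[[-2, 0], [0, 2]]
Result: (-6 × -2, -3 × 2) = (12, -6)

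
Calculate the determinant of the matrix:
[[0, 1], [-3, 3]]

For a 2×2 matrix [[a, b], [c, d]], det = ad - bc
det = (0)(3) - (1)(-3) = 0 - -3 = 3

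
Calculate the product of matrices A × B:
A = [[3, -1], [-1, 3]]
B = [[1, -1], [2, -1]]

Matrix multiplication:
C[0][0] = 3×1 + -1×2 = 1
C[0][1] = 3×-1 + -1×-1 = -2
C[1][0] = -1×1 + 3×2 = 5
C[1][1] = -1×-1 + 3×-1 = -2
Result: [[1, -2], [5, -2]]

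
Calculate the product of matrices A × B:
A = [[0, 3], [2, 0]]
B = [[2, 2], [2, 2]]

Matrix multiplication:
C[0][0] = 0×2 + 3×2 = 6
C[0][1] = 0×2 + 3×2 = 6
C[1][0] = 2×2 + 0×2 = 4
C[1][1] = 2×2 + 0×2 = 4
Result: [[6, 6], [4, 4]]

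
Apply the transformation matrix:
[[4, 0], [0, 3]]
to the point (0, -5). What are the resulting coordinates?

Matrix multiplication:
[[4, 0], [0, 3]] × [0, -5]ᵀ
= [(4)(0) + (0)(-5), (0)(0) + (3)(-5)]ᵀ
= [0, -15]ᵀ
Result: (0, -15)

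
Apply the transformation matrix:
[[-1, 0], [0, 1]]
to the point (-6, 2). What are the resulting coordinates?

Matrix multiplication:
[[-1, 0], [0, 1]] × [-6, 2]ᵀ
= [(-1)(-6) + (0)(2), (0)(-6) + (1)(2)]ᵀ
= [6, 2]ᵀ
Result: (6, 2)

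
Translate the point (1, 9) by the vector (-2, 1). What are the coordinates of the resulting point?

Translation by (-2, 1) (homogeneous matrix [[1, 0, -2], [0, 1, 1], [0, 0, 1]]):
x' = 1 + -2 = -1
y' = 9 + 1 = 10
Result: (-1, 10)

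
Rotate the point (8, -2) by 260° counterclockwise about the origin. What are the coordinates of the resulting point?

Rotation matrix for 260°: [[cos 260°, -sin 260°], [sin 260°, cos 260°]] ≈ [[-0.173648, 0.984808], [-0.984808, -0.173648]]
[[-0.173648, 0.984808], [-0.984808, -0.173648]] × [8, -2]ᵀ ≈ [-3.3588, -7.5312]ᵀ
Result: (-3.3588, -7.5312)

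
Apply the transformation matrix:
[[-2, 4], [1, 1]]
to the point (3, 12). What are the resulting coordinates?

Matrix multiplication:
[[-2, 4], [1, 1]] × [3, 12]ᵀ
= [(-2)(3) + (4)(12), (1)(3) + (1)(12)]ᵀ
= [42, 15]ᵀ
Result: (42, 15)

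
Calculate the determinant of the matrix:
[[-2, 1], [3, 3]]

For a 2×2 matrix [[a, b], [c, d]], det = ad - bc
det = (-2)(3) - (1)(3) = -6 - 3 = -9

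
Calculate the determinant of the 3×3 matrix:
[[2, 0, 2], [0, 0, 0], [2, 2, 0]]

Expansion along first row:
det = 2·det([[0,0],[2,0]]) - 0·det([[0,0],[2,0]]) + 2·det([[0,0],[2,2]])
    = 2·(0·0 - 0·2) - 0·(0·0 - 0·2) + 2·(0·2 - 0·2)
    = 2·0 - 0·0 + 2·0
    = 0 + 0 + 0 = 0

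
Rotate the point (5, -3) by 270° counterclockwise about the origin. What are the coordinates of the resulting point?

Rotation matrix for 270°: [[cos 270°, -sin 270°], [sin 270°, cos 270°]] = [[0, 1], [-1, 0]]
[[0, 1], [-1, 0]] × [5, -3]ᵀ = [-3, -5]ᵀ
Result: (-3, -5)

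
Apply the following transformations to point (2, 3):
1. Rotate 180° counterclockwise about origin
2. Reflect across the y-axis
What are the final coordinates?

Step 1: Rotate 180° → (-2, -3)
Step 2: Reflect across y-axis → (2, -3)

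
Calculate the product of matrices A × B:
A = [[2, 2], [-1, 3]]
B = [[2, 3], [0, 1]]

Matrix multiplication:
C[0][0] = 2×2 + 2×0 = 4
C[0][1] = 2×3 + 2×1 = 8
C[1][0] = -1×2 + 3×0 = -2
C[1][1] = -1×3 + 3×1 = 0
Result: [[4, 8], [-2, 0]]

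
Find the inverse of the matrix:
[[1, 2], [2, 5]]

For [[a,b],[c,d]], inverse = (1/det)·[[d,-b],[-c,a]]
det = (1)(5) - (2)(2) = 5 - 4 = 1
Inverse = [[5, -2], [-2, 1]]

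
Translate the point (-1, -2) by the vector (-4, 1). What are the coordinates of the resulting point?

Translation by (-4, 1) (homogeneous matrix [[1, 0, -4], [0, 1, 1], [0, 0, 1]]):
x' = -1 + -4 = -5
y' = -2 + 1 = -1
Result: (-5, -1)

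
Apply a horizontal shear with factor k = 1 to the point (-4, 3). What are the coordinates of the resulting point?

Shear matrix for horizontal shear with factor k = 1:
[[1, 1], [0, 1]]
Result: (-4, 3) → (-1, 3)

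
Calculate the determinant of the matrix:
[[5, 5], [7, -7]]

For a 2×2 matrix [[a, b], [c, d]], det = ad - bc
det = (5)(-7) - (5)(7) = -35 - 35 = -70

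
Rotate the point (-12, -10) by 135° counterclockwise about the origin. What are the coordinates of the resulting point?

Rotation matrix for 135°: [[cos 135°, -sin 135°], [sin 135°, cos 135°]] ≈ [[-0.707107, -0.707107], [0.707107, -0.707107]]
[[-0.707107, -0.707107], [0.707107, -0.707107]] × [-12, -10]ᵀ ≈ [15.5563, -1.4142]ᵀ
Result: (15.5563, -1.4142)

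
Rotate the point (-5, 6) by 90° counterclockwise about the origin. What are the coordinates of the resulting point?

Rotation matrix for 90°: [[cos 90°, -sin 90°], [sin 90°, cos 90°]] = [[0, -1], [1, 0]]
[[0, -1], [1, 0]] × [-5, 6]ᵀ = [-6, -5]ᵀ
Result: (-6, -5)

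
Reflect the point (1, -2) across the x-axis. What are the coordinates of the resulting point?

Reflection across x-axis: (1, -2) → (1, 2)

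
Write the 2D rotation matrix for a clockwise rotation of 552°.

Rotation matrix formula: [[cos θ, -sin θ], [sin θ, cos θ]]
A clockwise rotation by 552° is equivalent to a counterclockwise rotation by -552°.
For θ = -552°:
cos(-552°) = -0.9781
sin(-552°) = 0.2079
Result: [[-0.9781, -0.2079], [0.2079, -0.9781]]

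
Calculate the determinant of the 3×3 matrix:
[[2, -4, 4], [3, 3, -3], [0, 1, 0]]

Expansion along first row:
det = 2·det([[3,-3],[1,0]]) - -4·det([[3,-3],[0,0]]) + 4·det([[3,3],[0,1]])
    = 2·(3·0 - -3·1) - -4·(3·0 - -3·0) + 4·(3·1 - 3·0)
    = 2·3 - -4·0 + 4·3
    = 6 + 0 + 12 = 18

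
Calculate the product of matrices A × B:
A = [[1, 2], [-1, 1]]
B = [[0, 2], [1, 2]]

Matrix multiplication:
C[0][0] = 1×0 + 2×1 = 2
C[0][1] = 1×2 + 2×2 = 6
C[1][0] = -1×0 + 1×1 = 1
C[1][1] = -1×2 + 1×2 = 0
Result: [[2, 6], [1, 0]]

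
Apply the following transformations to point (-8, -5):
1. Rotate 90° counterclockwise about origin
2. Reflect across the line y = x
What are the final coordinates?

Step 1: Rotate 90° → (5, -8)
Step 2: Reflect across line y = x → (-8, 5)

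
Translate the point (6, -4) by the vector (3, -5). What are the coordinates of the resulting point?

Translation by (3, -5) (homogeneous matrix [[1, 0, 3], [0, 1, -5], [0, 0, 1]]):
x' = 6 + 3 = 9
y' = -4 + -5 = -9
Result: (9, -9)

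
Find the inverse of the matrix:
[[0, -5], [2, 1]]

For [[a,b],[c,d]], inverse = (1/det)·[[d,-b],[-c,a]]
det = (0)(1) - (-5)(2) = 0 - -10 = 10
Inverse = (1/10)·[[1, 5], [-2, 0]]
= [[1/10, 1/2], [-1/5, 0]]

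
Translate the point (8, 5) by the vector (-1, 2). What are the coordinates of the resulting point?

Translation by (-1, 2) (homogeneous matrix [[1, 0, -1], [0, 1, 2], [0, 0, 1]]):
x' = 8 + -1 = 7
y' = 5 + 2 = 7
Result: (7, 7)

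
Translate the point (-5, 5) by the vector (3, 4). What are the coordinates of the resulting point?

Translation by (3, 4) (homogeneous matrix [[1, 0, 3], [0, 1, 4], [0, 0, 1]]):
x' = -5 + 3 = -2
y' = 5 + 4 = 9
Result: (-2, 9)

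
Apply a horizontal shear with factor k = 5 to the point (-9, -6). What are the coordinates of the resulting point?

Shear matrix for horizontal shear with factor k = 5:
[[1, 5], [0, 1]]
Result: (-9, -6) → (-39, -6)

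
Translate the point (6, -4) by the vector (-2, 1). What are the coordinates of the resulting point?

Translation by (-2, 1) (homogeneous matrix [[1, 0, -2], [0, 1, 1], [0, 0, 1]]):
x' = 6 + -2 = 4
y' = -4 + 1 = -3
Result: (4, -3)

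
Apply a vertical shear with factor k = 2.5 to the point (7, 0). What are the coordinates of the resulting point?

Shear matrix for vertical shear with factor k = 2.5:
[[1, 0], [2.50, 1]]
Result: (7, 0) → (7, 17.5)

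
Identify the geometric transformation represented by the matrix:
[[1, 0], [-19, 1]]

This matrix represents: vertical shear with factor -19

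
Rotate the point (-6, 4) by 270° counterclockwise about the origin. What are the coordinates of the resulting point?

Rotation matrix for 270°: [[cos 270°, -sin 270°], [sin 270°, cos 270°]] = [[0, 1], [-1, 0]]
[[0, 1], [-1, 0]] × [-6, 4]ᵀ = [4, 6]ᵀ
Result: (4, 6)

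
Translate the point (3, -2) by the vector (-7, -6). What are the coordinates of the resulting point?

Translation by (-7, -6) (homogeneous matrix [[1, 0, -7], [0, 1, -6], [0, 0, 1]]):
x' = 3 + -7 = -4
y' = -2 + -6 = -8
Result: (-4, -8)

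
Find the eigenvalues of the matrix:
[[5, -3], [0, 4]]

Characteristic equation: det(A - λI) = 0
λ² - (trace)λ + (det) = 0
trace = 5 + 4 = 9, det = (5)(4) - (-3)(0) = 20
λ² - (9)λ + (20) = 0
λ = (9 ± √((9)² - 4·(20))) / 2 = (9 ± √1) / 2
Solving: λ = 4, 5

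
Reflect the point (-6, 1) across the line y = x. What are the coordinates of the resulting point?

Reflection across line y = x: (-6, 1) → (1, -6)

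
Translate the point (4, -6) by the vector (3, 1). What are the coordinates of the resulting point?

Translation by (3, 1) (homogeneous matrix [[1, 0, 3], [0, 1, 1], [0, 0, 1]]):
x' = 4 + 3 = 7
y' = -6 + 1 = -5
Result: (7, -5)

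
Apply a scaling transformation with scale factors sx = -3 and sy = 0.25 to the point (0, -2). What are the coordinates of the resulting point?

Scaling matrix:
[[-3, 0], [0, 0.25]]
Result: (0 × -3, -2 × 0.25) = (0, -0.5)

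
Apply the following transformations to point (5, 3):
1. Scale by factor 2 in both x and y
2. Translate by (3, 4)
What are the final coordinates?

Step 1: Scale (5, 3) by 2 → (10, 6)
Step 2: Translate by (3, 4) → (13, 10)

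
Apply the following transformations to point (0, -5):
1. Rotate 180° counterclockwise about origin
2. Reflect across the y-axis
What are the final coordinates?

Step 1: Rotate 180° → (0, 5)
Step 2: Reflect across y-axis → (0, 5)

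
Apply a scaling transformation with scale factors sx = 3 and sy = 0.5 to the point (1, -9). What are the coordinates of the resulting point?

Scaling matrix:
[[3, 0], [0, 0.50]]
Result: (1 × 3, -9 × 0.5) = (3, -4.5)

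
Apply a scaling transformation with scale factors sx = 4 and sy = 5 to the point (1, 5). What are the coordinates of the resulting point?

Scaling matrix:
[[4, 0], [0, 5]]
Result: (1 × 4, 5 × 5) = (4, 25)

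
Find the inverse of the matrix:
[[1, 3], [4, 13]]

For [[a,b],[c,d]], inverse = (1/det)·[[d,-b],[-c,a]]
det = (1)(13) - (3)(4) = 13 - 12 = 1
Inverse = [[13, -3], [-4, 1]]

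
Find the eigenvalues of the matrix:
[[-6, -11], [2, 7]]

Characteristic equation: det(A - λI) = 0
λ² - (trace)λ + (det) = 0
trace = -6 + 7 = 1, det = (-6)(7) - (-11)(2) = -20
λ² - (1)λ + (-20) = 0
λ = (1 ± √((1)² - 4·(-20))) / 2 = (1 ± √81) / 2
Solving: λ = -4, 5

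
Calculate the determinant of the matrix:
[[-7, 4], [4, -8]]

For a 2×2 matrix [[a, b], [c, d]], det = ad - bc
det = (-7)(-8) - (4)(4) = 56 - 16 = 40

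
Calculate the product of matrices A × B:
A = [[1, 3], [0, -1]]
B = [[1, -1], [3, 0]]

Matrix multiplication:
C[0][0] = 1×1 + 3×3 = 10
C[0][1] = 1×-1 + 3×0 = -1
C[1][0] = 0×1 + -1×3 = -3
C[1][1] = 0×-1 + -1×0 = 0
Result: [[10, -1], [-3, 0]]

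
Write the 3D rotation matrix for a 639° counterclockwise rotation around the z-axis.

Rotation matrix for counterclockwise 639° around z-axis:
cos(639°) = 0.1564, sin(639°) = -0.9877
Result: [[0.1564, 0.9877, 0], [-0.9877, 0.1564, 0], [0, 0, 1]]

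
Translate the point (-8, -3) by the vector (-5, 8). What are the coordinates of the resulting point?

Translation by (-5, 8) (homogeneous matrix [[1, 0, -5], [0, 1, 8], [0, 0, 1]]):
x' = -8 + -5 = -13
y' = -3 + 8 = 5
Result: (-13, 5)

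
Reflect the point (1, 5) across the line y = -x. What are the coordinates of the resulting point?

Reflection across line y = -x: (1, 5) → (-5, -1)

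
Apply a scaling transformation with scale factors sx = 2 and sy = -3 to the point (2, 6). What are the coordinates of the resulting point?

Scaling matrix:
[[2, 0], [0, -3]]
Result: (2 × 2, 6 × -3) = (4, -18)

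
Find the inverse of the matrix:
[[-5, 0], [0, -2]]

For [[a,b],[c,d]], inverse = (1/det)·[[d,-b],[-c,a]]
det = (-5)(-2) - (0)(0) = 10 - 0 = 10
Inverse = (1/10)·[[-2, 0], [0, -5]]
= [[-1/5, 0], [0, -1/2]]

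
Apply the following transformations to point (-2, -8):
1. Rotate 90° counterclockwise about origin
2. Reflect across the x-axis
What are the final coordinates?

Step 1: Rotate 90° → (8, -2)
Step 2: Reflect across x-axis → (8, 2)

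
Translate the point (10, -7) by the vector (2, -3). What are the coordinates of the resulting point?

Translation by (2, -3) (homogeneous matrix [[1, 0, 2], [0, 1, -3], [0, 0, 1]]):
x' = 10 + 2 = 12
y' = -7 + -3 = -10
Result: (12, -10)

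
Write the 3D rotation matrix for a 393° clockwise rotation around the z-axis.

Rotation matrix for clockwise 393° around z-axis:
A clockwise rotation by 393° is a counterclockwise rotation by -393°.
cos(-393°) = 0.8387, sin(-393°) = -0.5446
Result: [[0.8387, 0.5446, 0], [-0.5446, 0.8387, 0], [0, 0, 1]]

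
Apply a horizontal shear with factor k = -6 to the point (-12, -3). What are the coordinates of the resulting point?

Shear matrix for horizontal shear with factor k = -6:
[[1, -6], [0, 1]]
Result: (-12, -3) → (6, -3)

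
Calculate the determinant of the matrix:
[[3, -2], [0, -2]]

For a 2×2 matrix [[a, b], [c, d]], det = ad - bc
det = (3)(-2) - (-2)(0) = -6 - 0 = -6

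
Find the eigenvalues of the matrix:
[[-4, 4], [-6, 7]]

Characteristic equation: det(A - λI) = 0
λ² - (trace)λ + (det) = 0
trace = -4 + 7 = 3, det = (-4)(7) - (4)(-6) = -4
λ² - (3)λ + (-4) = 0
λ = (3 ± √((3)² - 4·(-4))) / 2 = (3 ± √25) / 2
Solving: λ = -1, 4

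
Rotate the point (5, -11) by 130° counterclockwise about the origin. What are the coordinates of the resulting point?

Rotation matrix for 130°: [[cos 130°, -sin 130°], [sin 130°, cos 130°]] ≈ [[-0.642788, -0.766044], [0.766044, -0.642788]]
[[-0.642788, -0.766044], [0.766044, -0.642788]] × [5, -11]ᵀ ≈ [5.2126, 10.9009]ᵀ
Result: (5.2126, 10.9009)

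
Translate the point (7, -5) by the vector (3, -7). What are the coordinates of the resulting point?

Translation by (3, -7) (homogeneous matrix [[1, 0, 3], [0, 1, -7], [0, 0, 1]]):
x' = 7 + 3 = 10
y' = -5 + -7 = -12
Result: (10, -12)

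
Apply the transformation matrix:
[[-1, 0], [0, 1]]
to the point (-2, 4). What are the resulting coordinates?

Matrix multiplication:
[[-1, 0], [0, 1]] × [-2, 4]ᵀ
= [(-1)(-2) + (0)(4), (0)(-2) + (1)(4)]ᵀ
= [2, 4]ᵀ
Result: (2, 4)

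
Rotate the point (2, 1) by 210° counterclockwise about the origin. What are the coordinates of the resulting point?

Rotation matrix for 210°: [[cos 210°, -sin 210°], [sin 210°, cos 210°]] ≈ [[-0.866025, 0.500000], [-0.500000, -0.866025]]
[[-0.866025, 0.500000], [-0.500000, -0.866025]] × [2, 1]ᵀ ≈ [-1.2321, -1.8660]ᵀ
Result: (-1.2321, -1.8660)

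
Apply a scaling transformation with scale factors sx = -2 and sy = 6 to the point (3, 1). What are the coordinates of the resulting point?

Scaling matrix:
[[-2, 0], [0, 6]]
Result: (3 × -2, 1 × 6) = (-6, 6)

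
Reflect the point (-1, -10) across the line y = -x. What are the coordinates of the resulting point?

Reflection across line y = -x: (-1, -10) → (10, 1)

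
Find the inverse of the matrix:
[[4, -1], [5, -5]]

For [[a,b],[c,d]], inverse = (1/det)·[[d,-b],[-c,a]]
det = (4)(-5) - (-1)(5) = -20 - -5 = -15
Inverse = (1/-15)·[[-5, 1], [-5, 4]]
= [[1/3, -1/15], [1/3, -4/15]]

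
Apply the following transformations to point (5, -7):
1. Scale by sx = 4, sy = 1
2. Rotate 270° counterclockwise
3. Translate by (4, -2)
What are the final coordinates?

Step 1: Scale → (20, -7)
Step 2: Rotate 270° → (-7, -20)
Step 3: Translate → (-3, -22)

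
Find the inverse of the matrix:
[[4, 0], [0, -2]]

For [[a,b],[c,d]], inverse = (1/det)·[[d,-b],[-c,a]]
det = (4)(-2) - (0)(0) = -8 - 0 = -8
Inverse = (1/-8)·[[-2, 0], [0, 4]]
= [[1/4, 0], [0, -1/2]]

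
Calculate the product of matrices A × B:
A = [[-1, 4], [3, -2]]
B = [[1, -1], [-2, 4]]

Matrix multiplication:
C[0][0] = -1×1 + 4×-2 = -9
C[0][1] = -1×-1 + 4×4 = 17
C[1][0] = 3×1 + -2×-2 = 7
C[1][1] = 3×-1 + -2×4 = -11
Result: [[-9, 17], [7, -11]]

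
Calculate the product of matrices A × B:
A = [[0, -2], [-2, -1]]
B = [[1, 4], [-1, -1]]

Matrix multiplication:
C[0][0] = 0×1 + -2×-1 = 2
C[0][1] = 0×4 + -2×-1 = 2
C[1][0] = -2×1 + -1×-1 = -1
C[1][1] = -2×4 + -1×-1 = -7
Result: [[2, 2], [-1, -7]]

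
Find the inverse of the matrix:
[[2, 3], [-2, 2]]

For [[a,b],[c,d]], inverse = (1/det)·[[d,-b],[-c,a]]
det = (2)(2) - (3)(-2) = 4 - -6 = 10
Inverse = (1/10)·[[2, -3], [2, 2]]
= [[1/5, -3/10], [1/5, 1/5]]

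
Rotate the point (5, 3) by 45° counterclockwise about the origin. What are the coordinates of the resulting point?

Rotation matrix for 45°: [[cos 45°, -sin 45°], [sin 45°, cos 45°]] ≈ [[0.707107, -0.707107], [0.707107, 0.707107]]
[[0.707107, -0.707107], [0.707107, 0.707107]] × [5, 3]ᵀ ≈ [1.4142, 5.6569]ᵀ
Result: (1.4142, 5.6569)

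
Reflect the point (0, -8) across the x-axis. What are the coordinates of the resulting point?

Reflection across x-axis: (0, -8) → (0, 8)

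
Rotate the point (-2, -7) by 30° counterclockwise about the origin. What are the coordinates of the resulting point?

Rotation matrix for 30°: [[cos 30°, -sin 30°], [sin 30°, cos 30°]] ≈ [[0.866025, -0.500000], [0.500000, 0.866025]]
[[0.866025, -0.500000], [0.500000, 0.866025]] × [-2, -7]ᵀ ≈ [1.7679, -7.0622]ᵀ
Result: (1.7679, -7.0622)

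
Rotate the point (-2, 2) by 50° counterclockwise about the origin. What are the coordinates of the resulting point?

Rotation matrix for 50°: [[cos 50°, -sin 50°], [sin 50°, cos 50°]] ≈ [[0.642788, -0.766044], [0.766044, 0.642788]]
[[0.642788, -0.766044], [0.766044, 0.642788]] × [-2, 2]ᵀ ≈ [-2.8177, -0.2465]ᵀ
Result: (-2.8177, -0.2465)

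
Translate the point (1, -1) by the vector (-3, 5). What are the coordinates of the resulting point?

Translation by (-3, 5) (homogeneous matrix [[1, 0, -3], [0, 1, 5], [0, 0, 1]]):
x' = 1 + -3 = -2
y' = -1 + 5 = 4
Result: (-2, 4)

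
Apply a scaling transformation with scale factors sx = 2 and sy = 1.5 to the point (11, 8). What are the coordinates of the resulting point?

Scaling matrix:
[[2, 0], [0, 1.50]]
Result: (11 × 2, 8 × 1.5) = (22, 12)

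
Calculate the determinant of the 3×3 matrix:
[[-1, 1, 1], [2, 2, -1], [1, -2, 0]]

Expansion along first row:
det = -1·det([[2,-1],[-2,0]]) - 1·det([[2,-1],[1,0]]) + 1·det([[2,2],[1,-2]])
    = -1·(2·0 - -1·-2) - 1·(2·0 - -1·1) + 1·(2·-2 - 2·1)
    = -1·-2 - 1·1 + 1·-6
    = 2 + -1 + -6 = -5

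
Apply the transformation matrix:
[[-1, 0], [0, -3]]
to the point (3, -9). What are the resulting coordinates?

Matrix multiplication:
[[-1, 0], [0, -3]] × [3, -9]ᵀ
= [(-1)(3) + (0)(-9), (0)(3) + (-3)(-9)]ᵀ
= [-3, 27]ᵀ
Result: (-3, 27)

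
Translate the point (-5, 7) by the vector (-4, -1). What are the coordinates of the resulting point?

Translation by (-4, -1) (homogeneous matrix [[1, 0, -4], [0, 1, -1], [0, 0, 1]]):
x' = -5 + -4 = -9
y' = 7 + -1 = 6
Result: (-9, 6)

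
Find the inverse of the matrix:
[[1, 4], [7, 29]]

For [[a,b],[c,d]], inverse = (1/det)·[[d,-b],[-c,a]]
det = (1)(29) - (4)(7) = 29 - 28 = 1
Inverse = [[29, -4], [-7, 1]]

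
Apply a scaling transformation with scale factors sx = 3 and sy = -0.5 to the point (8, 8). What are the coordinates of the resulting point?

Scaling matrix:
[[3, 0], [0, -0.50]]
Result: (8 × 3, 8 × -0.5) = (24, -4)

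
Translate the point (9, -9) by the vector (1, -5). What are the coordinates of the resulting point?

Translation by (1, -5) (homogeneous matrix [[1, 0, 1], [0, 1, -5], [0, 0, 1]]):
x' = 9 + 1 = 10
y' = -9 + -5 = -14
Result: (10, -14)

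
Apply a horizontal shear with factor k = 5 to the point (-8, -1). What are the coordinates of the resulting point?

Shear matrix for horizontal shear with factor k = 5:
[[1, 5], [0, 1]]
Result: (-8, -1) → (-13, -1)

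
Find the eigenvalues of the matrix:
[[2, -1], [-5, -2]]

Characteristic equation: det(A - λI) = 0
λ² - (trace)λ + (det) = 0
trace = 2 + -2 = 0, det = (2)(-2) - (-1)(-5) = -9
λ² - (0)λ + (-9) = 0
λ = (0 ± √((0)² - 4·(-9))) / 2 = (0 ± √36) / 2
Solving: λ = -3, 3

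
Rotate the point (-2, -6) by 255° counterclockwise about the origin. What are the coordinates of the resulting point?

Rotation matrix for 255°: [[cos 255°, -sin 255°], [sin 255°, cos 255°]] ≈ [[-0.258819, 0.965926], [-0.965926, -0.258819]]
[[-0.258819, 0.965926], [-0.965926, -0.258819]] × [-2, -6]ᵀ ≈ [-5.2779, 3.4848]ᵀ
Result: (-5.2779, 3.4848)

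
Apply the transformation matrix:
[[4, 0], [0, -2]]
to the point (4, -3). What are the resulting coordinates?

Matrix multiplication:
[[4, 0], [0, -2]] × [4, -3]ᵀ
= [(4)(4) + (0)(-3), (0)(4) + (-2)(-3)]ᵀ
= [16, 6]ᵀ
Result: (16, 6)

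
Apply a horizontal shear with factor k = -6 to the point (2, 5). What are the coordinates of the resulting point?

Shear matrix for horizontal shear with factor k = -6:
[[1, -6], [0, 1]]
Result: (2, 5) → (-28, 5)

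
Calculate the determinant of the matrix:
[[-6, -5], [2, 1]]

For a 2×2 matrix [[a, b], [c, d]], det = ad - bc
det = (-6)(1) - (-5)(2) = -6 - -10 = 4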